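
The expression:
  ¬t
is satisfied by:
  {t: False}


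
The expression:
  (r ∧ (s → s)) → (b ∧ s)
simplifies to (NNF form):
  (b ∧ s) ∨ ¬r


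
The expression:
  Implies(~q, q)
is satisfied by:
  {q: True}


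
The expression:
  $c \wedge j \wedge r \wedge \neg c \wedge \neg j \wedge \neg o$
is never true.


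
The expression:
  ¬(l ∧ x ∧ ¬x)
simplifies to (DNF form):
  True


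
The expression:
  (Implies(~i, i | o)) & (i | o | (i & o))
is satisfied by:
  {i: True, o: True}
  {i: True, o: False}
  {o: True, i: False}


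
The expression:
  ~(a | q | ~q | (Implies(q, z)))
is never true.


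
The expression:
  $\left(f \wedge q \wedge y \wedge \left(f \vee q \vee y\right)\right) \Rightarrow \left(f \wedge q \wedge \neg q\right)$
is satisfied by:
  {q: False, y: False, f: False}
  {f: True, q: False, y: False}
  {y: True, q: False, f: False}
  {f: True, y: True, q: False}
  {q: True, f: False, y: False}
  {f: True, q: True, y: False}
  {y: True, q: True, f: False}


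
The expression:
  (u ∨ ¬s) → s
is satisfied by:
  {s: True}


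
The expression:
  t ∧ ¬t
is never true.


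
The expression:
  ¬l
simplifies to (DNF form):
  ¬l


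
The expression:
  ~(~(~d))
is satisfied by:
  {d: False}


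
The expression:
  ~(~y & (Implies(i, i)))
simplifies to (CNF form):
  y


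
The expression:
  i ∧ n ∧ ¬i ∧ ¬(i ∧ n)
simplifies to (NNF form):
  False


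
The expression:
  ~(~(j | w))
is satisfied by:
  {w: True, j: True}
  {w: True, j: False}
  {j: True, w: False}


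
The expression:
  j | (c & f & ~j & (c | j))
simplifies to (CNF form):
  (c | j) & (f | j)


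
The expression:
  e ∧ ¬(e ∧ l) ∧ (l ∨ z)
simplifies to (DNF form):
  e ∧ z ∧ ¬l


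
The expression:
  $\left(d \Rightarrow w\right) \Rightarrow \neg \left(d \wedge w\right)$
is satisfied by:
  {w: False, d: False}
  {d: True, w: False}
  {w: True, d: False}


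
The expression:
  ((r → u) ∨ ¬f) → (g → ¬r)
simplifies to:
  (f ∧ ¬u) ∨ ¬g ∨ ¬r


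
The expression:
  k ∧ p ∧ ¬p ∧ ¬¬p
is never true.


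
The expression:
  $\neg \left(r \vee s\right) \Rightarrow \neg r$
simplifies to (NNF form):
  $\text{True}$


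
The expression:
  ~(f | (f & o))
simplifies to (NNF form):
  ~f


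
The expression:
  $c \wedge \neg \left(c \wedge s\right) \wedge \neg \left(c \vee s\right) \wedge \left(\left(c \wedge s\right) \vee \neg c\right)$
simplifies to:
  $\text{False}$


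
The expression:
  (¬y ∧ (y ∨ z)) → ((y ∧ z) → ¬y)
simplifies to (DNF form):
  True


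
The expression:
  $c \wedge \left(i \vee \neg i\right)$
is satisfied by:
  {c: True}


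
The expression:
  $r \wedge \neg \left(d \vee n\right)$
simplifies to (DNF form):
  $r \wedge \neg d \wedge \neg n$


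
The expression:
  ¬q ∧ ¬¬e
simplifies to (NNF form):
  e ∧ ¬q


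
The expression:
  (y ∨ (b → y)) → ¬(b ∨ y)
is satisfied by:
  {y: False}


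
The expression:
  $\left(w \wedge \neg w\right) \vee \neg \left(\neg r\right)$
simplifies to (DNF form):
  $r$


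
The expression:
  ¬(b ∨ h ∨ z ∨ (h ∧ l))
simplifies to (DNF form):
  ¬b ∧ ¬h ∧ ¬z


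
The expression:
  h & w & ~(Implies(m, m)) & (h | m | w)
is never true.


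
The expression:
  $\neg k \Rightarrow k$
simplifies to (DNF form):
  $k$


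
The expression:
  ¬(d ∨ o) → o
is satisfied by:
  {d: True, o: True}
  {d: True, o: False}
  {o: True, d: False}


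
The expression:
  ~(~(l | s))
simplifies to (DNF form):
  l | s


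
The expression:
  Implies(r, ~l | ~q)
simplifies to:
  ~l | ~q | ~r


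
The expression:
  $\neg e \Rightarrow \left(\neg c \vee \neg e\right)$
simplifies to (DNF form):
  $\text{True}$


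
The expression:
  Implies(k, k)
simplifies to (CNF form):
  True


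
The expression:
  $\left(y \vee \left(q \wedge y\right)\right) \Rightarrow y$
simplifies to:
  $\text{True}$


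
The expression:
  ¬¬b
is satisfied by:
  {b: True}


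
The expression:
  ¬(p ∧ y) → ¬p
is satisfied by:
  {y: True, p: False}
  {p: False, y: False}
  {p: True, y: True}


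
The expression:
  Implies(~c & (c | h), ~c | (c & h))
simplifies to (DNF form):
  True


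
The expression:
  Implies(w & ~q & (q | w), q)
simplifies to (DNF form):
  q | ~w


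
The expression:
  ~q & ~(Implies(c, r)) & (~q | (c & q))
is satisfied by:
  {c: True, q: False, r: False}


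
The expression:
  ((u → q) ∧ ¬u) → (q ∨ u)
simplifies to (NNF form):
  q ∨ u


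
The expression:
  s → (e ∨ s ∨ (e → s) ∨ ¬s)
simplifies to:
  True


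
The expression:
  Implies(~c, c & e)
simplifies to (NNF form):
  c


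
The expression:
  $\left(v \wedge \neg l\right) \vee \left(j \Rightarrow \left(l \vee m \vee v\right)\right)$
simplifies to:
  $l \vee m \vee v \vee \neg j$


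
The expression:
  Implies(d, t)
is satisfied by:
  {t: True, d: False}
  {d: False, t: False}
  {d: True, t: True}


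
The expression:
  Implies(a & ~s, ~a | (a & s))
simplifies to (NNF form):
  s | ~a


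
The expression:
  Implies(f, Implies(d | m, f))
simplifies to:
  True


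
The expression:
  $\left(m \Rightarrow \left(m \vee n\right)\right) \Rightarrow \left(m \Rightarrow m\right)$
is always true.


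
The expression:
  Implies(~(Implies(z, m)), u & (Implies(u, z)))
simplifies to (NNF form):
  m | u | ~z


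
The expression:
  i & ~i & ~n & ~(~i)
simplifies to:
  False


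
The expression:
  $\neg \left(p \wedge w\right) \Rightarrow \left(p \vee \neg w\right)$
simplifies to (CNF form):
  $p \vee \neg w$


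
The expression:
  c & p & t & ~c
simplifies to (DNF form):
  False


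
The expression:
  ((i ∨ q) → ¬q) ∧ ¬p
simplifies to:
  ¬p ∧ ¬q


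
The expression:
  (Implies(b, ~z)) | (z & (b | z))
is always true.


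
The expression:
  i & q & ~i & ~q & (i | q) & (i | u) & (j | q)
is never true.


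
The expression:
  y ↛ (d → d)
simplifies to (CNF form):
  False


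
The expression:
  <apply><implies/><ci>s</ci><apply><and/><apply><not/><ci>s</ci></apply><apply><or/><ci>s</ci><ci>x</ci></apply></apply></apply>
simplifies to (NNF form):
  <apply><not/><ci>s</ci></apply>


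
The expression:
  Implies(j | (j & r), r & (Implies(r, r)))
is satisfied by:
  {r: True, j: False}
  {j: False, r: False}
  {j: True, r: True}


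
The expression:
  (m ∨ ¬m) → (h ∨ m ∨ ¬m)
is always true.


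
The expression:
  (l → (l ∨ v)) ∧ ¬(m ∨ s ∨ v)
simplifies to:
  ¬m ∧ ¬s ∧ ¬v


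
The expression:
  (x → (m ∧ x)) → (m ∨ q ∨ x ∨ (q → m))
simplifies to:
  True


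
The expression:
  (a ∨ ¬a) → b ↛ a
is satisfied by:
  {b: True, a: False}


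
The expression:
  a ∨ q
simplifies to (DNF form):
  a ∨ q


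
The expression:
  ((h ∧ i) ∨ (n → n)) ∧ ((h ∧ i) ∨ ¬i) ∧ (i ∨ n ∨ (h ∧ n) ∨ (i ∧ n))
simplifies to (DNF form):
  (h ∧ i) ∨ (n ∧ ¬i)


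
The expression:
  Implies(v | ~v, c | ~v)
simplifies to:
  c | ~v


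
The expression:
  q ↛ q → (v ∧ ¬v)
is always true.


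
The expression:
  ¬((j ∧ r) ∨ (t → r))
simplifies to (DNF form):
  t ∧ ¬r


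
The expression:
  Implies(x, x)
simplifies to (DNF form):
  True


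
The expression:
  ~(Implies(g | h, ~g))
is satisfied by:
  {g: True}


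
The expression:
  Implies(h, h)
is always true.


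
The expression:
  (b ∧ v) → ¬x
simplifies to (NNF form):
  ¬b ∨ ¬v ∨ ¬x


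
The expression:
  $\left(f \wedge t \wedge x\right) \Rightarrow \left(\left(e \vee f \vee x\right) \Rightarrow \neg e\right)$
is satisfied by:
  {e: False, t: False, x: False, f: False}
  {f: True, e: False, t: False, x: False}
  {x: True, e: False, t: False, f: False}
  {f: True, x: True, e: False, t: False}
  {t: True, f: False, e: False, x: False}
  {f: True, t: True, e: False, x: False}
  {x: True, t: True, f: False, e: False}
  {f: True, x: True, t: True, e: False}
  {e: True, x: False, t: False, f: False}
  {f: True, e: True, x: False, t: False}
  {x: True, e: True, f: False, t: False}
  {f: True, x: True, e: True, t: False}
  {t: True, e: True, x: False, f: False}
  {f: True, t: True, e: True, x: False}
  {x: True, t: True, e: True, f: False}


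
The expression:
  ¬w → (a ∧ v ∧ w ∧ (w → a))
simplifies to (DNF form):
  w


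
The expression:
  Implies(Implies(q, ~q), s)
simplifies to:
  q | s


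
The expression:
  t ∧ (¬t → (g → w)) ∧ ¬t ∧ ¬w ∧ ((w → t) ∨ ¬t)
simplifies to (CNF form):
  False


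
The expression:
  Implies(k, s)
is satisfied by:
  {s: True, k: False}
  {k: False, s: False}
  {k: True, s: True}


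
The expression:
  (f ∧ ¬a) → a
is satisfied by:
  {a: True, f: False}
  {f: False, a: False}
  {f: True, a: True}


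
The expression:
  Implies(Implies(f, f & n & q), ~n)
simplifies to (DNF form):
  ~n | (f & ~q)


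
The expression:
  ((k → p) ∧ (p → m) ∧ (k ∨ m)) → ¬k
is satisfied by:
  {p: False, k: False, m: False}
  {m: True, p: False, k: False}
  {k: True, p: False, m: False}
  {m: True, k: True, p: False}
  {p: True, m: False, k: False}
  {m: True, p: True, k: False}
  {k: True, p: True, m: False}


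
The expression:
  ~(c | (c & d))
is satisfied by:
  {c: False}


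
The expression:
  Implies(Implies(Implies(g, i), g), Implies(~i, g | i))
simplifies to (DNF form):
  True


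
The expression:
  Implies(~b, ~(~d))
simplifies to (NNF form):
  b | d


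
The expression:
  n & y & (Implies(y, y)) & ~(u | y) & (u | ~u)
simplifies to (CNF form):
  False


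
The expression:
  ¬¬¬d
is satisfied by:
  {d: False}


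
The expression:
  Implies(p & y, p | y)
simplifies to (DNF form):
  True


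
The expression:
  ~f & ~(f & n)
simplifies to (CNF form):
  ~f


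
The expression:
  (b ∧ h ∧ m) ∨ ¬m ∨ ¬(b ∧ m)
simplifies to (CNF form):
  h ∨ ¬b ∨ ¬m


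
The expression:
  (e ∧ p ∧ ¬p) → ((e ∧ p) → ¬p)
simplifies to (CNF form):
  True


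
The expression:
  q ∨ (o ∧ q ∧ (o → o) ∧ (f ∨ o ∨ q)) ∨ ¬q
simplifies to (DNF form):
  True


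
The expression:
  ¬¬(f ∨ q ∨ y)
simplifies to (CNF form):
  f ∨ q ∨ y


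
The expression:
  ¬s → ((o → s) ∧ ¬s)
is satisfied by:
  {s: True, o: False}
  {o: False, s: False}
  {o: True, s: True}


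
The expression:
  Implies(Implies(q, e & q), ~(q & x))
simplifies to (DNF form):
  ~e | ~q | ~x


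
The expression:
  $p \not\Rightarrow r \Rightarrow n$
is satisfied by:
  {r: True, n: True, p: False}
  {r: True, p: False, n: False}
  {n: True, p: False, r: False}
  {n: False, p: False, r: False}
  {r: True, n: True, p: True}
  {r: True, p: True, n: False}
  {n: True, p: True, r: False}


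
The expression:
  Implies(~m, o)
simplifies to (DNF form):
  m | o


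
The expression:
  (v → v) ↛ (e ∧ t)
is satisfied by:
  {e: False, t: False}
  {t: True, e: False}
  {e: True, t: False}


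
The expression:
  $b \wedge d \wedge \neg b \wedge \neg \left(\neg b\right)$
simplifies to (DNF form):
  $\text{False}$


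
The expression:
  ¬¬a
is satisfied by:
  {a: True}


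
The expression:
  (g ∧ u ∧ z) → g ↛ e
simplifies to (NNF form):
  ¬e ∨ ¬g ∨ ¬u ∨ ¬z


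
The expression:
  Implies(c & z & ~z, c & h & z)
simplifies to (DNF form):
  True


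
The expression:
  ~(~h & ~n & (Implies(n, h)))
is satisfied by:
  {n: True, h: True}
  {n: True, h: False}
  {h: True, n: False}


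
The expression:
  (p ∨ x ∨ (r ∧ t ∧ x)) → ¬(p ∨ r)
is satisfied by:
  {p: False, x: False, r: False}
  {r: True, p: False, x: False}
  {x: True, p: False, r: False}


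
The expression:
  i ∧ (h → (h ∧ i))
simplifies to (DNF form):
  i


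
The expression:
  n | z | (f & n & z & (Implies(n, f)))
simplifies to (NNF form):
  n | z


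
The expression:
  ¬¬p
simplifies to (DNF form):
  p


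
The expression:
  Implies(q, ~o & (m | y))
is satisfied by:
  {y: True, m: True, o: False, q: False}
  {y: True, m: False, o: False, q: False}
  {m: True, y: False, o: False, q: False}
  {y: False, m: False, o: False, q: False}
  {y: True, o: True, m: True, q: False}
  {y: True, o: True, m: False, q: False}
  {o: True, m: True, y: False, q: False}
  {o: True, y: False, m: False, q: False}
  {y: True, q: True, m: True, o: False}
  {y: True, q: True, m: False, o: False}
  {q: True, m: True, o: False, y: False}


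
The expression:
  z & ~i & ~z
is never true.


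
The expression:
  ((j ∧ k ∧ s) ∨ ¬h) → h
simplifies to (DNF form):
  h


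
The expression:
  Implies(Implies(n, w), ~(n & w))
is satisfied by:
  {w: False, n: False}
  {n: True, w: False}
  {w: True, n: False}


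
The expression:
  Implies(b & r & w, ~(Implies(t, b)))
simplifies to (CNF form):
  ~b | ~r | ~w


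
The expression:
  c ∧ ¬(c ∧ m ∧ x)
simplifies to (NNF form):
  c ∧ (¬m ∨ ¬x)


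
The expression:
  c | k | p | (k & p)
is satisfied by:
  {k: True, c: True, p: True}
  {k: True, c: True, p: False}
  {k: True, p: True, c: False}
  {k: True, p: False, c: False}
  {c: True, p: True, k: False}
  {c: True, p: False, k: False}
  {p: True, c: False, k: False}


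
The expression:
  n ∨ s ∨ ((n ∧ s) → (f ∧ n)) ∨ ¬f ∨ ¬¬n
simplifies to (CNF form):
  True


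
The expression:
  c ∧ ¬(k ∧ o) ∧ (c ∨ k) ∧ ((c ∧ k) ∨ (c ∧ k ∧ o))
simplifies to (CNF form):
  c ∧ k ∧ ¬o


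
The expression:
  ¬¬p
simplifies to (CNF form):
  p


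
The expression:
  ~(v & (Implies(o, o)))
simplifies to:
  ~v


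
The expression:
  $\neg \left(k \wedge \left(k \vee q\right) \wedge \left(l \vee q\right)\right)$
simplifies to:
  $\left(\neg l \wedge \neg q\right) \vee \neg k$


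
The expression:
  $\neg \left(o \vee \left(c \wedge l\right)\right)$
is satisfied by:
  {o: False, l: False, c: False}
  {c: True, o: False, l: False}
  {l: True, o: False, c: False}


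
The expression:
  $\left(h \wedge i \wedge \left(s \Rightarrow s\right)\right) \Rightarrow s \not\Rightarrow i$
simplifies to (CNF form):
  $\neg h \vee \neg i$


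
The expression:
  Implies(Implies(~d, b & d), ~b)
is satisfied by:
  {d: False, b: False}
  {b: True, d: False}
  {d: True, b: False}


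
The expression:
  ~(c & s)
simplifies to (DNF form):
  ~c | ~s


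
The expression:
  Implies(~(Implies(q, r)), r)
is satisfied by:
  {r: True, q: False}
  {q: False, r: False}
  {q: True, r: True}


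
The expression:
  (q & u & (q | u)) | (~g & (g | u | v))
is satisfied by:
  {v: True, q: True, u: True, g: False}
  {v: True, u: True, g: False, q: False}
  {q: True, u: True, g: False, v: False}
  {u: True, q: False, g: False, v: False}
  {q: True, v: True, g: False, u: False}
  {v: True, q: False, g: False, u: False}
  {v: True, q: True, g: True, u: True}
  {q: True, g: True, u: True, v: False}


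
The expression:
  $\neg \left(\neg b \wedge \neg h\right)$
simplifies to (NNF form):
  $b \vee h$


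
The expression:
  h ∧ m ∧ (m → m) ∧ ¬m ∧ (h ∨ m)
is never true.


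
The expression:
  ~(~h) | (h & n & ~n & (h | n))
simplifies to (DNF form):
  h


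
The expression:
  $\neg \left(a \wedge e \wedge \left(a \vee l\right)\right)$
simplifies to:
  $\neg a \vee \neg e$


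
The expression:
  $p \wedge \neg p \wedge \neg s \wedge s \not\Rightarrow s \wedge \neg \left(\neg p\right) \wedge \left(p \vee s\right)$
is never true.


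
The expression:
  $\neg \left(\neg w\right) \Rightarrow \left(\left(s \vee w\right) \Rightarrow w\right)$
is always true.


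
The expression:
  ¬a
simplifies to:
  ¬a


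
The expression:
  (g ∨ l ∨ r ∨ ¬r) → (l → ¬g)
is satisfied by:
  {l: False, g: False}
  {g: True, l: False}
  {l: True, g: False}


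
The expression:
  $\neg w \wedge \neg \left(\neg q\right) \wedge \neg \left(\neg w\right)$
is never true.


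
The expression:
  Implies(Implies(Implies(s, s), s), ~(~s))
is always true.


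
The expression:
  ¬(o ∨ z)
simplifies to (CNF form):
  ¬o ∧ ¬z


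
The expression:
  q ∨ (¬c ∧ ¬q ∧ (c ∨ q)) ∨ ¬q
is always true.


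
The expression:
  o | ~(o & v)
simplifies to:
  True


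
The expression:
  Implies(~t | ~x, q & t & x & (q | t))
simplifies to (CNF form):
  t & x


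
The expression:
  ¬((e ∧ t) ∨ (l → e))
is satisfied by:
  {l: True, e: False}


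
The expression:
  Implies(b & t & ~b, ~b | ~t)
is always true.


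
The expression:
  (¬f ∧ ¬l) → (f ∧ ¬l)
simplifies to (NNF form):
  f ∨ l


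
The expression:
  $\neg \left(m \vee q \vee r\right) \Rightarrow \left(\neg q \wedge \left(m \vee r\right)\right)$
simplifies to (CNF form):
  $m \vee q \vee r$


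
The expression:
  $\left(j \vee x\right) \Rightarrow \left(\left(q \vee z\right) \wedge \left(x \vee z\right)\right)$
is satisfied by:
  {q: True, z: True, j: False, x: False}
  {z: True, q: False, j: False, x: False}
  {x: True, q: True, z: True, j: False}
  {x: True, z: True, q: False, j: False}
  {q: True, z: True, j: True, x: False}
  {z: True, j: True, x: False, q: False}
  {x: True, z: True, j: True, q: True}
  {x: True, z: True, j: True, q: False}
  {q: True, x: False, j: False, z: False}
  {x: False, j: False, z: False, q: False}
  {q: True, x: True, j: False, z: False}
  {q: True, x: True, j: True, z: False}


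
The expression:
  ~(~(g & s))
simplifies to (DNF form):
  g & s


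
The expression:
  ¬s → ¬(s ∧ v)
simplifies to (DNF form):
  True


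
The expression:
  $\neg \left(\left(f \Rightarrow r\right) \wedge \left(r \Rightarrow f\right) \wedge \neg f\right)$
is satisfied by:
  {r: True, f: True}
  {r: True, f: False}
  {f: True, r: False}


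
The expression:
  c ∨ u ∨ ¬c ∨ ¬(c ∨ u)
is always true.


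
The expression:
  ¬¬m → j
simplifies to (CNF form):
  j ∨ ¬m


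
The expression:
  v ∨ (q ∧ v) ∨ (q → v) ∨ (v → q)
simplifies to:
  True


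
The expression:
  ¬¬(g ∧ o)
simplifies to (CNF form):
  g ∧ o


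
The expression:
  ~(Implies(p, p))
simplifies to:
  False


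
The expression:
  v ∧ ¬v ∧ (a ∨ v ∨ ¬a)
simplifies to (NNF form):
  False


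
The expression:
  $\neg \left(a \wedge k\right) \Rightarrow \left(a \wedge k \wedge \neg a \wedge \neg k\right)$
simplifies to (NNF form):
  $a \wedge k$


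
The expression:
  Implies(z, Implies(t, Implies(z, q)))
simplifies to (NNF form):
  q | ~t | ~z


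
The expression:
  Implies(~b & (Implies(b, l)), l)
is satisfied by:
  {b: True, l: True}
  {b: True, l: False}
  {l: True, b: False}


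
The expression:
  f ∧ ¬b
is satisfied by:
  {f: True, b: False}


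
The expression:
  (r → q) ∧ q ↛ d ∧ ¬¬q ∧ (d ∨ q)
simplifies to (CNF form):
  q ∧ ¬d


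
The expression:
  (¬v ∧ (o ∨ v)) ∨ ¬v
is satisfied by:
  {v: False}


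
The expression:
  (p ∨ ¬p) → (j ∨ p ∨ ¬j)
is always true.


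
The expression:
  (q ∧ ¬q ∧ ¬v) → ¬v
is always true.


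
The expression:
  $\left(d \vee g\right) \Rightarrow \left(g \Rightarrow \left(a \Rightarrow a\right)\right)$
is always true.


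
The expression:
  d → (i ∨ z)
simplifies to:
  i ∨ z ∨ ¬d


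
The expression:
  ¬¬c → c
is always true.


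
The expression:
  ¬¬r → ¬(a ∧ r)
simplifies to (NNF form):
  ¬a ∨ ¬r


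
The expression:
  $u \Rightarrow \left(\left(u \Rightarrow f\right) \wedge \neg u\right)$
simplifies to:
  $\neg u$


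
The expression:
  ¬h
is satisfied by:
  {h: False}


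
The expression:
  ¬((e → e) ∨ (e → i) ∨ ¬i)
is never true.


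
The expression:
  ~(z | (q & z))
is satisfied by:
  {z: False}


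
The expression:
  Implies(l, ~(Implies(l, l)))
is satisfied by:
  {l: False}


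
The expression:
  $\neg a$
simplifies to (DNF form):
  $\neg a$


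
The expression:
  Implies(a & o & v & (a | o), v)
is always true.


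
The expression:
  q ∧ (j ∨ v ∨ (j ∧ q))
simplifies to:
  q ∧ (j ∨ v)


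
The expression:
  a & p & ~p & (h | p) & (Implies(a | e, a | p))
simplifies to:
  False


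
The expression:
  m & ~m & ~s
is never true.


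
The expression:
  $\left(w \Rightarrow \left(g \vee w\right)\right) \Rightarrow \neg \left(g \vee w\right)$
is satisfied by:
  {g: False, w: False}


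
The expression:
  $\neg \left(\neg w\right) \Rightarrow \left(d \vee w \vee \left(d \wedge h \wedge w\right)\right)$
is always true.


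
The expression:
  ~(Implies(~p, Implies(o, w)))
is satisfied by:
  {o: True, w: False, p: False}


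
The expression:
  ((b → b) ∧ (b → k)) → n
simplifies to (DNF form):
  n ∨ (b ∧ ¬k)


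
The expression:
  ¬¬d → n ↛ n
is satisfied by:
  {d: False}


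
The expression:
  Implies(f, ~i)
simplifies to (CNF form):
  ~f | ~i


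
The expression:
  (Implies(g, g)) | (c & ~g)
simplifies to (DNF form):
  True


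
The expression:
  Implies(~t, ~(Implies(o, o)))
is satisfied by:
  {t: True}


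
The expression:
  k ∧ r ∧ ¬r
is never true.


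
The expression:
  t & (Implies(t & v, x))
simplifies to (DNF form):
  (t & x) | (t & ~v)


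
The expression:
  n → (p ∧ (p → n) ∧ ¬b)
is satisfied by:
  {p: True, b: False, n: False}
  {b: False, n: False, p: False}
  {p: True, b: True, n: False}
  {b: True, p: False, n: False}
  {n: True, p: True, b: False}


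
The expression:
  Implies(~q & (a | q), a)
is always true.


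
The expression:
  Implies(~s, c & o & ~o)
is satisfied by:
  {s: True}


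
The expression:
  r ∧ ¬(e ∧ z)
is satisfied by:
  {r: True, e: False, z: False}
  {r: True, z: True, e: False}
  {r: True, e: True, z: False}


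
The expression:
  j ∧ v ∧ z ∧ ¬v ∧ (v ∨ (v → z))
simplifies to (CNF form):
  False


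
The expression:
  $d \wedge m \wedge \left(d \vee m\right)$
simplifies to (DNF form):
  $d \wedge m$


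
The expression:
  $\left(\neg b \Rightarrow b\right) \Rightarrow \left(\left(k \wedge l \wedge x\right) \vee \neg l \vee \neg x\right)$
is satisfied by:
  {k: True, l: False, x: False, b: False}
  {b: False, l: False, k: False, x: False}
  {b: True, k: True, l: False, x: False}
  {b: True, l: False, k: False, x: False}
  {x: True, k: True, b: False, l: False}
  {x: True, b: False, l: False, k: False}
  {x: True, b: True, k: True, l: False}
  {x: True, b: True, l: False, k: False}
  {k: True, l: True, x: False, b: False}
  {l: True, x: False, k: False, b: False}
  {b: True, l: True, k: True, x: False}
  {b: True, l: True, x: False, k: False}
  {k: True, l: True, x: True, b: False}
  {l: True, x: True, b: False, k: False}
  {b: True, l: True, x: True, k: True}


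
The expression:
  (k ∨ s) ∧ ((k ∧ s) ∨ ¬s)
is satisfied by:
  {k: True}


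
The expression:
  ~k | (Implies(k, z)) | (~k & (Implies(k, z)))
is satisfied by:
  {z: True, k: False}
  {k: False, z: False}
  {k: True, z: True}


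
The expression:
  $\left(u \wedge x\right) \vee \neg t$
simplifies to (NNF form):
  $\left(u \wedge x\right) \vee \neg t$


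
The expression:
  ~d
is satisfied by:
  {d: False}


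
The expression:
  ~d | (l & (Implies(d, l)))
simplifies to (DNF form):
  l | ~d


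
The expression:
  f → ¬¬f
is always true.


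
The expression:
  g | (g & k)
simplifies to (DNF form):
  g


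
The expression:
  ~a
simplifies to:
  ~a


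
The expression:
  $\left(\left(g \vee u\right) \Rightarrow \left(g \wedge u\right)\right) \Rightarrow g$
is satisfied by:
  {g: True, u: True}
  {g: True, u: False}
  {u: True, g: False}


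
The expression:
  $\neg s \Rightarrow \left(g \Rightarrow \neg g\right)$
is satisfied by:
  {s: True, g: False}
  {g: False, s: False}
  {g: True, s: True}


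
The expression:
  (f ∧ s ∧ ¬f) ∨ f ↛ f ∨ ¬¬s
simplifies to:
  s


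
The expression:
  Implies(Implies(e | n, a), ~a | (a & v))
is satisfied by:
  {v: True, a: False}
  {a: False, v: False}
  {a: True, v: True}


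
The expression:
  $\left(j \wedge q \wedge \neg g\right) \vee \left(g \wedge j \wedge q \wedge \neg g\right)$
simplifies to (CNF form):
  $j \wedge q \wedge \neg g$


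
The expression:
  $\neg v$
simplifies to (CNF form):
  $\neg v$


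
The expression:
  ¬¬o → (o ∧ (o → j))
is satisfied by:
  {j: True, o: False}
  {o: False, j: False}
  {o: True, j: True}


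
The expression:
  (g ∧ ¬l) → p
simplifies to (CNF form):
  l ∨ p ∨ ¬g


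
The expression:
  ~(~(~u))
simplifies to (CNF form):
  ~u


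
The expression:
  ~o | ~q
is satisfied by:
  {o: False, q: False}
  {q: True, o: False}
  {o: True, q: False}


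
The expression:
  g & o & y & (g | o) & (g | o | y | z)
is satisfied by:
  {g: True, o: True, y: True}


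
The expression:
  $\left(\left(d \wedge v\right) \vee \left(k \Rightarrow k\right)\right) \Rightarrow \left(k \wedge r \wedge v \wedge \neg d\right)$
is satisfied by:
  {r: True, k: True, v: True, d: False}


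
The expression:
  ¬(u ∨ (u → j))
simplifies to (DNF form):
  False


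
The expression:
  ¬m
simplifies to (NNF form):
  ¬m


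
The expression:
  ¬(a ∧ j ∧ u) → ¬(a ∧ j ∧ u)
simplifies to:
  True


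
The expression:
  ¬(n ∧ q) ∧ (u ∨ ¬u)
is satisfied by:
  {q: False, n: False}
  {n: True, q: False}
  {q: True, n: False}


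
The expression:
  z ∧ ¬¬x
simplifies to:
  x ∧ z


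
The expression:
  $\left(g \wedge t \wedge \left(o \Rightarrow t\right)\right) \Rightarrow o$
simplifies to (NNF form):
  $o \vee \neg g \vee \neg t$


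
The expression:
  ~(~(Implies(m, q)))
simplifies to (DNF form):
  q | ~m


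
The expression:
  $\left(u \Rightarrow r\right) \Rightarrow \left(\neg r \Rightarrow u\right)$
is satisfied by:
  {r: True, u: True}
  {r: True, u: False}
  {u: True, r: False}


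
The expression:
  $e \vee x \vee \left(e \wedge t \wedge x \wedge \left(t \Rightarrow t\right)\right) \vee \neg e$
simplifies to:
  $\text{True}$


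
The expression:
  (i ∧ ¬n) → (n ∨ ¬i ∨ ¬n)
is always true.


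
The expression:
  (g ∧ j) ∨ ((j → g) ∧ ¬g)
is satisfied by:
  {j: False, g: False}
  {g: True, j: True}


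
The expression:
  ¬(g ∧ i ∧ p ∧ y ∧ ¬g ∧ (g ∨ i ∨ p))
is always true.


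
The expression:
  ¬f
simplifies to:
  ¬f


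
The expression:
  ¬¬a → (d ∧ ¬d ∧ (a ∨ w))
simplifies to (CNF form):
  ¬a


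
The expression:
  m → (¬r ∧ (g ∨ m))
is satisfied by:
  {m: False, r: False}
  {r: True, m: False}
  {m: True, r: False}


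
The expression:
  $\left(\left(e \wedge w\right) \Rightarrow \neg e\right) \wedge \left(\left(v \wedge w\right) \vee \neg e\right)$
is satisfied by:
  {e: False}


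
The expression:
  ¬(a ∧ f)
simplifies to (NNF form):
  ¬a ∨ ¬f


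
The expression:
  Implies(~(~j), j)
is always true.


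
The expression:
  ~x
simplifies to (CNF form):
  ~x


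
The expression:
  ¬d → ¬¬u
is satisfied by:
  {d: True, u: True}
  {d: True, u: False}
  {u: True, d: False}


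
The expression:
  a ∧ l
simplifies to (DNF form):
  a ∧ l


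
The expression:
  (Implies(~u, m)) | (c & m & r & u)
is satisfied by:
  {m: True, u: True}
  {m: True, u: False}
  {u: True, m: False}


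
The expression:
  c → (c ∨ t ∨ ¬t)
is always true.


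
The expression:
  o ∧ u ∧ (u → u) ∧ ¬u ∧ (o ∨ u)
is never true.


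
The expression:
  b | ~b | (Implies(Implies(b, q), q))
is always true.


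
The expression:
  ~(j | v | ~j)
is never true.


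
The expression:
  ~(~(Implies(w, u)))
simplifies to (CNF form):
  u | ~w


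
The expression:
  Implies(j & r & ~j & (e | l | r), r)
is always true.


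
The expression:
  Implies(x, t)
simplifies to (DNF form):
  t | ~x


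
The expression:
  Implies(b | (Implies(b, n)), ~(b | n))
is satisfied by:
  {n: False, b: False}


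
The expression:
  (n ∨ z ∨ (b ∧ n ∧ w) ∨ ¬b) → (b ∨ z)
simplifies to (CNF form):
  b ∨ z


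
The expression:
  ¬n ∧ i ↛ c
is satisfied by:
  {i: True, n: False, c: False}


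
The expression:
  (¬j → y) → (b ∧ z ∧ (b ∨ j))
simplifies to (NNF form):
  (b ∨ ¬j) ∧ (b ∨ ¬y) ∧ (z ∨ ¬j) ∧ (z ∨ ¬y)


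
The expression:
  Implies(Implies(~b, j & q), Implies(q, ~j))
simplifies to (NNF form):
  ~j | ~q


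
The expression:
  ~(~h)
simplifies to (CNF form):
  h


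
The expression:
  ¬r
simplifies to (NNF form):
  ¬r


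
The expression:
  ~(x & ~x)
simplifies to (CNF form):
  True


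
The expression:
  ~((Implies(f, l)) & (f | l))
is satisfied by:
  {l: False}


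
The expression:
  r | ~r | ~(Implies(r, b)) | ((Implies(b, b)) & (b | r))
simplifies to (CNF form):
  True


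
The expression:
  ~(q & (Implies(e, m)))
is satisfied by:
  {e: True, m: False, q: False}
  {m: False, q: False, e: False}
  {e: True, m: True, q: False}
  {m: True, e: False, q: False}
  {q: True, e: True, m: False}


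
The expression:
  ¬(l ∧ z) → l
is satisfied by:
  {l: True}


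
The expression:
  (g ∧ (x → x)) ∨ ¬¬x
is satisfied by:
  {x: True, g: True}
  {x: True, g: False}
  {g: True, x: False}


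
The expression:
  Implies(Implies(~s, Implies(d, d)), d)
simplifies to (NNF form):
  d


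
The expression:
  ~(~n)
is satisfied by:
  {n: True}


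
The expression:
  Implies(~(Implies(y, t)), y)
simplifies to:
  True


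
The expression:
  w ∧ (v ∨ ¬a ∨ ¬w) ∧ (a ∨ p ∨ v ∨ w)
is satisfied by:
  {w: True, v: True, a: False}
  {w: True, v: False, a: False}
  {w: True, a: True, v: True}


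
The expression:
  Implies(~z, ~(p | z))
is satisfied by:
  {z: True, p: False}
  {p: False, z: False}
  {p: True, z: True}


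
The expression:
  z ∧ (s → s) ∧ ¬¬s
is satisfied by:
  {z: True, s: True}


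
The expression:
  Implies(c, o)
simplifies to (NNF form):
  o | ~c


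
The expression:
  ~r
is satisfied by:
  {r: False}


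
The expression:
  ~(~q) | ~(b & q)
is always true.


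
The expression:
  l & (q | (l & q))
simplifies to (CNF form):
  l & q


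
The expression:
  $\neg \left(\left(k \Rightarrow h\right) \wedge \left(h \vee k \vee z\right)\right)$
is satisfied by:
  {k: True, h: False, z: False}
  {h: False, z: False, k: False}
  {k: True, z: True, h: False}


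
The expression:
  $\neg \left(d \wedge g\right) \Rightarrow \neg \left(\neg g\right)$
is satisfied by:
  {g: True}


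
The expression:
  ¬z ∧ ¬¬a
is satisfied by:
  {a: True, z: False}


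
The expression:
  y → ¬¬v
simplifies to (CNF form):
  v ∨ ¬y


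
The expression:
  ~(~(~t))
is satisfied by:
  {t: False}


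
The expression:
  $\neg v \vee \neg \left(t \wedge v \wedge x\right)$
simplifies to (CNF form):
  $\neg t \vee \neg v \vee \neg x$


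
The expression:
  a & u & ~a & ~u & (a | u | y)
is never true.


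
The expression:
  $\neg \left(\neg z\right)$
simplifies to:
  $z$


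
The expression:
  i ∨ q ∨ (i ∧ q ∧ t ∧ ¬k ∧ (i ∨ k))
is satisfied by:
  {i: True, q: True}
  {i: True, q: False}
  {q: True, i: False}


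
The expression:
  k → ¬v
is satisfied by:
  {k: False, v: False}
  {v: True, k: False}
  {k: True, v: False}


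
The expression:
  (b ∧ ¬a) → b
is always true.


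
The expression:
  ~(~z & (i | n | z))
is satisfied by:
  {z: True, n: False, i: False}
  {i: True, z: True, n: False}
  {z: True, n: True, i: False}
  {i: True, z: True, n: True}
  {i: False, n: False, z: False}


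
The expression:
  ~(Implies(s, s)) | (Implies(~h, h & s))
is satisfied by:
  {h: True}


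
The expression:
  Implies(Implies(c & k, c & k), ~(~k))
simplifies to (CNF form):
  k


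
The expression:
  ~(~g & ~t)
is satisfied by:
  {t: True, g: True}
  {t: True, g: False}
  {g: True, t: False}


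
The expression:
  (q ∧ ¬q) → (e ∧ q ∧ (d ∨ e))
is always true.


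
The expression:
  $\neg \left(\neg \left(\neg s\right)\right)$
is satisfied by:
  {s: False}


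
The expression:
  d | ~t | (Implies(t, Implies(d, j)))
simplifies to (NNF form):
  True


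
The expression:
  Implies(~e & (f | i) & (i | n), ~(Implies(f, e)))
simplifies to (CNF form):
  e | f | ~i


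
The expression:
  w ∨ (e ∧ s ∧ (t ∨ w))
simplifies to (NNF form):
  w ∨ (e ∧ s ∧ t)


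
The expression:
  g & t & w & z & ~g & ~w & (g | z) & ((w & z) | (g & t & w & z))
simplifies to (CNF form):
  False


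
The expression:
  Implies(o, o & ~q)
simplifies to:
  ~o | ~q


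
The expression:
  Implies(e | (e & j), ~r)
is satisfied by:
  {e: False, r: False}
  {r: True, e: False}
  {e: True, r: False}


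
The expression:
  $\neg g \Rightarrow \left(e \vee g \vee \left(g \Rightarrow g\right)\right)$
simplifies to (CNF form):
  $\text{True}$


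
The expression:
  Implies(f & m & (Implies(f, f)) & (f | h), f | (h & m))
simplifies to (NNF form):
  True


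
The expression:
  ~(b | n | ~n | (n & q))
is never true.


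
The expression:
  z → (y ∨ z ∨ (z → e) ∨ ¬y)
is always true.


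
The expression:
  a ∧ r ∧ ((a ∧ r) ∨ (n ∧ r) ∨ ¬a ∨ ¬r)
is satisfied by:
  {r: True, a: True}


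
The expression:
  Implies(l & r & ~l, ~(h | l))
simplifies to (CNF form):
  True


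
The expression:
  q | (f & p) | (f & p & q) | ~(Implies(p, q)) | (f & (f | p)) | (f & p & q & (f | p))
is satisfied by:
  {q: True, p: True, f: True}
  {q: True, p: True, f: False}
  {q: True, f: True, p: False}
  {q: True, f: False, p: False}
  {p: True, f: True, q: False}
  {p: True, f: False, q: False}
  {f: True, p: False, q: False}


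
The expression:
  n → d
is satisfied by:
  {d: True, n: False}
  {n: False, d: False}
  {n: True, d: True}


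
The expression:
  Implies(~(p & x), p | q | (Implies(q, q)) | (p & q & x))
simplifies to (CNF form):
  True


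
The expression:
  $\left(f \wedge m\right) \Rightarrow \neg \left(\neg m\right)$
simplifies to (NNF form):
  $\text{True}$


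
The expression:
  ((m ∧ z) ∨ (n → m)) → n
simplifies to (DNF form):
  n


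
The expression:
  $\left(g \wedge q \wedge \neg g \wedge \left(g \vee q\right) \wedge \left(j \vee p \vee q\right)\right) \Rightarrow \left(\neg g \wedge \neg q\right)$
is always true.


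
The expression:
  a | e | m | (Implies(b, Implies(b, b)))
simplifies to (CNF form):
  True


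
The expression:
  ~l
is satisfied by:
  {l: False}


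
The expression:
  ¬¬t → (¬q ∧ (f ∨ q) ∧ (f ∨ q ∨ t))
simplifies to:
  (f ∧ ¬q) ∨ ¬t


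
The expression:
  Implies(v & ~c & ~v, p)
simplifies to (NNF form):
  True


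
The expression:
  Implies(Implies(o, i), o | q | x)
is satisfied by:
  {x: True, q: True, o: True}
  {x: True, q: True, o: False}
  {x: True, o: True, q: False}
  {x: True, o: False, q: False}
  {q: True, o: True, x: False}
  {q: True, o: False, x: False}
  {o: True, q: False, x: False}


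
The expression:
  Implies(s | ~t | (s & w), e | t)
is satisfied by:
  {t: True, e: True}
  {t: True, e: False}
  {e: True, t: False}


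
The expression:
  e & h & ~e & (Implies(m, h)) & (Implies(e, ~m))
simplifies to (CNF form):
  False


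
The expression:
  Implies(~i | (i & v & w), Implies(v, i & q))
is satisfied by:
  {i: True, q: True, w: False, v: False}
  {i: True, w: False, q: False, v: False}
  {i: True, q: True, w: True, v: False}
  {i: True, w: True, q: False, v: False}
  {q: True, i: False, w: False, v: False}
  {i: False, w: False, q: False, v: False}
  {q: True, w: True, i: False, v: False}
  {w: True, i: False, q: False, v: False}
  {v: True, q: True, i: True, w: False}
  {v: True, i: True, w: False, q: False}
  {v: True, q: True, i: True, w: True}


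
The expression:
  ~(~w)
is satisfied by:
  {w: True}


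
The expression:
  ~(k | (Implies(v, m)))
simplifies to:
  v & ~k & ~m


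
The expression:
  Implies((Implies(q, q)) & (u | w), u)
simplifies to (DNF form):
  u | ~w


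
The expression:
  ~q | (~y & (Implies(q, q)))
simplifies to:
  ~q | ~y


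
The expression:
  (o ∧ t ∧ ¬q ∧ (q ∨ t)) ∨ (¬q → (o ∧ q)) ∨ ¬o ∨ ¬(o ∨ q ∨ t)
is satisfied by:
  {t: True, q: True, o: False}
  {t: True, o: False, q: False}
  {q: True, o: False, t: False}
  {q: False, o: False, t: False}
  {t: True, q: True, o: True}
  {t: True, o: True, q: False}
  {q: True, o: True, t: False}


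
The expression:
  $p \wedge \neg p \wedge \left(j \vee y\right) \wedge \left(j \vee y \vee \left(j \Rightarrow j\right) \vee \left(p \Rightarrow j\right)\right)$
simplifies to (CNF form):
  $\text{False}$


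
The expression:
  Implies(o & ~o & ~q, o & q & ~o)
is always true.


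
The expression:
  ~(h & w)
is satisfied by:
  {w: False, h: False}
  {h: True, w: False}
  {w: True, h: False}


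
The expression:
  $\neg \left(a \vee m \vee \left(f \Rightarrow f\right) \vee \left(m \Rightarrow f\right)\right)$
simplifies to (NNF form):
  $\text{False}$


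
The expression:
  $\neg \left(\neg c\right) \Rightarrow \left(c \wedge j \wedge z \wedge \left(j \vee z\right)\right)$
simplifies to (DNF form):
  $\left(j \wedge z\right) \vee \neg c$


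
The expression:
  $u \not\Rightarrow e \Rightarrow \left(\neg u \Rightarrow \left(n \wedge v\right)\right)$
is always true.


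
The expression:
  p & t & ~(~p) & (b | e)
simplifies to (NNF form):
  p & t & (b | e)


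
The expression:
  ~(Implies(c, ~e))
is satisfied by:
  {c: True, e: True}


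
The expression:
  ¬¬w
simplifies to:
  w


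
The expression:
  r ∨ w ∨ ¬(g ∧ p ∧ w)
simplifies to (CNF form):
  True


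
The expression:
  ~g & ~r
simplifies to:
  ~g & ~r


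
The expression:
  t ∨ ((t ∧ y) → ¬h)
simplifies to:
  True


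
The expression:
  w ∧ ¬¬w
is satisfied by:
  {w: True}
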